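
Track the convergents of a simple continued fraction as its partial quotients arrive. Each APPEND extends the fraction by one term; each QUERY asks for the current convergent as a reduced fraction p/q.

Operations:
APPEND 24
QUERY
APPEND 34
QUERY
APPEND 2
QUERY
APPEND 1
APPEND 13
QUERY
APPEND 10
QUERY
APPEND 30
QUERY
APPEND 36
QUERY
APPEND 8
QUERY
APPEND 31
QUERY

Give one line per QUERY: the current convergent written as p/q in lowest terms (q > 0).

24/1
817/34
1658/69
33833/1408
340805/14183
10257983/426898
369628193/15382511
2967283527/123486986
92355417530/3843479077

APPEND 24: p_0 = 24·1 + 0 = 24, q_0 = 24·0 + 1 = 1 → 24/1
APPEND 34: p_1 = 34·24 + 1 = 817, q_1 = 34·1 + 0 = 34 → 817/34
APPEND 2: p_2 = 2·817 + 24 = 1658, q_2 = 2·34 + 1 = 69 → 1658/69
APPEND 1: p_3 = 1·1658 + 817 = 2475, q_3 = 1·69 + 34 = 103 → 2475/103
APPEND 13: p_4 = 13·2475 + 1658 = 33833, q_4 = 13·103 + 69 = 1408 → 33833/1408
APPEND 10: p_5 = 10·33833 + 2475 = 340805, q_5 = 10·1408 + 103 = 14183 → 340805/14183
APPEND 30: p_6 = 30·340805 + 33833 = 10257983, q_6 = 30·14183 + 1408 = 426898 → 10257983/426898
APPEND 36: p_7 = 36·10257983 + 340805 = 369628193, q_7 = 36·426898 + 14183 = 15382511 → 369628193/15382511
APPEND 8: p_8 = 8·369628193 + 10257983 = 2967283527, q_8 = 8·15382511 + 426898 = 123486986 → 2967283527/123486986
APPEND 31: p_9 = 31·2967283527 + 369628193 = 92355417530, q_9 = 31·123486986 + 15382511 = 3843479077 → 92355417530/3843479077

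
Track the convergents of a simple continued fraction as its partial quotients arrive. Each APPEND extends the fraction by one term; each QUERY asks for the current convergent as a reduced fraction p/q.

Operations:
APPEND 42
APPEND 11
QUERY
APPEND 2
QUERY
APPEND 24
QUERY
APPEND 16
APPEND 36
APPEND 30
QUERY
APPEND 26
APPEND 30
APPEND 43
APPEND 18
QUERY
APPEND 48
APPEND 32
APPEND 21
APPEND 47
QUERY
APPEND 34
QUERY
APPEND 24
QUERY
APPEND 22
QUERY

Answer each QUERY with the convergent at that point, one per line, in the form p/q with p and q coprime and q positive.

463/11
968/23
23695/563
411585978/9779401
249634256359938/5931381598915
380085327039411423961/9030936489616143054
12930979868190314967179/307243794038970475265
310723602163606970636257/7382881993424907549414
6848850227467543668964833/162730647649386936562373

APPEND 42: p_0 = 42·1 + 0 = 42, q_0 = 42·0 + 1 = 1 → 42/1
APPEND 11: p_1 = 11·42 + 1 = 463, q_1 = 11·1 + 0 = 11 → 463/11
APPEND 2: p_2 = 2·463 + 42 = 968, q_2 = 2·11 + 1 = 23 → 968/23
APPEND 24: p_3 = 24·968 + 463 = 23695, q_3 = 24·23 + 11 = 563 → 23695/563
APPEND 16: p_4 = 16·23695 + 968 = 380088, q_4 = 16·563 + 23 = 9031 → 380088/9031
APPEND 36: p_5 = 36·380088 + 23695 = 13706863, q_5 = 36·9031 + 563 = 325679 → 13706863/325679
APPEND 30: p_6 = 30·13706863 + 380088 = 411585978, q_6 = 30·325679 + 9031 = 9779401 → 411585978/9779401
APPEND 26: p_7 = 26·411585978 + 13706863 = 10714942291, q_7 = 26·9779401 + 325679 = 254590105 → 10714942291/254590105
APPEND 30: p_8 = 30·10714942291 + 411585978 = 321859854708, q_8 = 30·254590105 + 9779401 = 7647482551 → 321859854708/7647482551
APPEND 43: p_9 = 43·321859854708 + 10714942291 = 13850688694735, q_9 = 43·7647482551 + 254590105 = 329096339798 → 13850688694735/329096339798
APPEND 18: p_10 = 18·13850688694735 + 321859854708 = 249634256359938, q_10 = 18·329096339798 + 7647482551 = 5931381598915 → 249634256359938/5931381598915
APPEND 48: p_11 = 48·249634256359938 + 13850688694735 = 11996294993971759, q_11 = 48·5931381598915 + 329096339798 = 285035413087718 → 11996294993971759/285035413087718
APPEND 32: p_12 = 32·11996294993971759 + 249634256359938 = 384131074063456226, q_12 = 32·285035413087718 + 5931381598915 = 9127064600405891 → 384131074063456226/9127064600405891
APPEND 21: p_13 = 21·384131074063456226 + 11996294993971759 = 8078748850326552505, q_13 = 21·9127064600405891 + 285035413087718 = 191953392021611429 → 8078748850326552505/191953392021611429
APPEND 47: p_14 = 47·8078748850326552505 + 384131074063456226 = 380085327039411423961, q_14 = 47·191953392021611429 + 9127064600405891 = 9030936489616143054 → 380085327039411423961/9030936489616143054
APPEND 34: p_15 = 34·380085327039411423961 + 8078748850326552505 = 12930979868190314967179, q_15 = 34·9030936489616143054 + 191953392021611429 = 307243794038970475265 → 12930979868190314967179/307243794038970475265
APPEND 24: p_16 = 24·12930979868190314967179 + 380085327039411423961 = 310723602163606970636257, q_16 = 24·307243794038970475265 + 9030936489616143054 = 7382881993424907549414 → 310723602163606970636257/7382881993424907549414
APPEND 22: p_17 = 22·310723602163606970636257 + 12930979868190314967179 = 6848850227467543668964833, q_17 = 22·7382881993424907549414 + 307243794038970475265 = 162730647649386936562373 → 6848850227467543668964833/162730647649386936562373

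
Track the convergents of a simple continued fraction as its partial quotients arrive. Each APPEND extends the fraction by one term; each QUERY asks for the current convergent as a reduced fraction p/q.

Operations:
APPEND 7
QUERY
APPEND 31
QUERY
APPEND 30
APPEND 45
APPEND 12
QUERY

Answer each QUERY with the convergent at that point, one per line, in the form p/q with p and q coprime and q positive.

APPEND 7: p_0 = 7·1 + 0 = 7, q_0 = 7·0 + 1 = 1 → 7/1
APPEND 31: p_1 = 31·7 + 1 = 218, q_1 = 31·1 + 0 = 31 → 218/31
APPEND 30: p_2 = 30·218 + 7 = 6547, q_2 = 30·31 + 1 = 931 → 6547/931
APPEND 45: p_3 = 45·6547 + 218 = 294833, q_3 = 45·931 + 31 = 41926 → 294833/41926
APPEND 12: p_4 = 12·294833 + 6547 = 3544543, q_4 = 12·41926 + 931 = 504043 → 3544543/504043

7/1
218/31
3544543/504043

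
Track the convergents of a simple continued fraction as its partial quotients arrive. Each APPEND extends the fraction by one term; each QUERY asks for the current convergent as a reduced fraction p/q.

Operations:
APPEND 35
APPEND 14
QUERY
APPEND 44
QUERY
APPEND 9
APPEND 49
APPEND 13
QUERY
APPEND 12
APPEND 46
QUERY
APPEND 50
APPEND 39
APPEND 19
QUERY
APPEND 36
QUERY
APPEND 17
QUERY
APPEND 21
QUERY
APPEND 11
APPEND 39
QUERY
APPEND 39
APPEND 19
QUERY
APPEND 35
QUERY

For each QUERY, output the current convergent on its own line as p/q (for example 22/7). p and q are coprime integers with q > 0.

491/14
21639/617
124845703/3559767
69480744621/1981127551
2580174500391185/73569372593737
93021897748578618/2652364269860089
1583952436226227691/45163761960215250
33356023058499360129/951091365434380339
14404864060167547735419/410730673853231940520
10695410636559835084273988/304961796205951129446441
374901530478146842030460031/10689691870657347314704694

APPEND 35: p_0 = 35·1 + 0 = 35, q_0 = 35·0 + 1 = 1 → 35/1
APPEND 14: p_1 = 14·35 + 1 = 491, q_1 = 14·1 + 0 = 14 → 491/14
APPEND 44: p_2 = 44·491 + 35 = 21639, q_2 = 44·14 + 1 = 617 → 21639/617
APPEND 9: p_3 = 9·21639 + 491 = 195242, q_3 = 9·617 + 14 = 5567 → 195242/5567
APPEND 49: p_4 = 49·195242 + 21639 = 9588497, q_4 = 49·5567 + 617 = 273400 → 9588497/273400
APPEND 13: p_5 = 13·9588497 + 195242 = 124845703, q_5 = 13·273400 + 5567 = 3559767 → 124845703/3559767
APPEND 12: p_6 = 12·124845703 + 9588497 = 1507736933, q_6 = 12·3559767 + 273400 = 42990604 → 1507736933/42990604
APPEND 46: p_7 = 46·1507736933 + 124845703 = 69480744621, q_7 = 46·42990604 + 3559767 = 1981127551 → 69480744621/1981127551
APPEND 50: p_8 = 50·69480744621 + 1507736933 = 3475544967983, q_8 = 50·1981127551 + 42990604 = 99099368154 → 3475544967983/99099368154
APPEND 39: p_9 = 39·3475544967983 + 69480744621 = 135615734495958, q_9 = 39·99099368154 + 1981127551 = 3866856485557 → 135615734495958/3866856485557
APPEND 19: p_10 = 19·135615734495958 + 3475544967983 = 2580174500391185, q_10 = 19·3866856485557 + 99099368154 = 73569372593737 → 2580174500391185/73569372593737
APPEND 36: p_11 = 36·2580174500391185 + 135615734495958 = 93021897748578618, q_11 = 36·73569372593737 + 3866856485557 = 2652364269860089 → 93021897748578618/2652364269860089
APPEND 17: p_12 = 17·93021897748578618 + 2580174500391185 = 1583952436226227691, q_12 = 17·2652364269860089 + 73569372593737 = 45163761960215250 → 1583952436226227691/45163761960215250
APPEND 21: p_13 = 21·1583952436226227691 + 93021897748578618 = 33356023058499360129, q_13 = 21·45163761960215250 + 2652364269860089 = 951091365434380339 → 33356023058499360129/951091365434380339
APPEND 11: p_14 = 11·33356023058499360129 + 1583952436226227691 = 368500206079719189110, q_14 = 11·951091365434380339 + 45163761960215250 = 10507168781738398979 → 368500206079719189110/10507168781738398979
APPEND 39: p_15 = 39·368500206079719189110 + 33356023058499360129 = 14404864060167547735419, q_15 = 39·10507168781738398979 + 951091365434380339 = 410730673853231940520 → 14404864060167547735419/410730673853231940520
APPEND 39: p_16 = 39·14404864060167547735419 + 368500206079719189110 = 562158198552614080870451, q_16 = 39·410730673853231940520 + 10507168781738398979 = 16029003449057784079259 → 562158198552614080870451/16029003449057784079259
APPEND 19: p_17 = 19·562158198552614080870451 + 14404864060167547735419 = 10695410636559835084273988, q_17 = 19·16029003449057784079259 + 410730673853231940520 = 304961796205951129446441 → 10695410636559835084273988/304961796205951129446441
APPEND 35: p_18 = 35·10695410636559835084273988 + 562158198552614080870451 = 374901530478146842030460031, q_18 = 35·304961796205951129446441 + 16029003449057784079259 = 10689691870657347314704694 → 374901530478146842030460031/10689691870657347314704694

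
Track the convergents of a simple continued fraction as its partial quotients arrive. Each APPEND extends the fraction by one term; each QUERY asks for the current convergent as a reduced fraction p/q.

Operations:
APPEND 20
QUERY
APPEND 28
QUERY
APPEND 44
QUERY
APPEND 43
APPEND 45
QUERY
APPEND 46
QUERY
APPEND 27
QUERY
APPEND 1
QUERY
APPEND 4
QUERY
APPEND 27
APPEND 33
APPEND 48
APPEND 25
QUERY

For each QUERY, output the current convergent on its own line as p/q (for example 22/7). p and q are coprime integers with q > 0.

20/1
561/28
24704/1233
47852189/2388348
2202263527/109917055
59508967418/2970148833
61711230945/3080065888
306353891198/15290412385
330848605682663276/16512966746097599

APPEND 20: p_0 = 20·1 + 0 = 20, q_0 = 20·0 + 1 = 1 → 20/1
APPEND 28: p_1 = 28·20 + 1 = 561, q_1 = 28·1 + 0 = 28 → 561/28
APPEND 44: p_2 = 44·561 + 20 = 24704, q_2 = 44·28 + 1 = 1233 → 24704/1233
APPEND 43: p_3 = 43·24704 + 561 = 1062833, q_3 = 43·1233 + 28 = 53047 → 1062833/53047
APPEND 45: p_4 = 45·1062833 + 24704 = 47852189, q_4 = 45·53047 + 1233 = 2388348 → 47852189/2388348
APPEND 46: p_5 = 46·47852189 + 1062833 = 2202263527, q_5 = 46·2388348 + 53047 = 109917055 → 2202263527/109917055
APPEND 27: p_6 = 27·2202263527 + 47852189 = 59508967418, q_6 = 27·109917055 + 2388348 = 2970148833 → 59508967418/2970148833
APPEND 1: p_7 = 1·59508967418 + 2202263527 = 61711230945, q_7 = 1·2970148833 + 109917055 = 3080065888 → 61711230945/3080065888
APPEND 4: p_8 = 4·61711230945 + 59508967418 = 306353891198, q_8 = 4·3080065888 + 2970148833 = 15290412385 → 306353891198/15290412385
APPEND 27: p_9 = 27·306353891198 + 61711230945 = 8333266293291, q_9 = 27·15290412385 + 3080065888 = 415921200283 → 8333266293291/415921200283
APPEND 33: p_10 = 33·8333266293291 + 306353891198 = 275304141569801, q_10 = 33·415921200283 + 15290412385 = 13740690021724 → 275304141569801/13740690021724
APPEND 48: p_11 = 48·275304141569801 + 8333266293291 = 13222932061643739, q_11 = 48·13740690021724 + 415921200283 = 659969042243035 → 13222932061643739/659969042243035
APPEND 25: p_12 = 25·13222932061643739 + 275304141569801 = 330848605682663276, q_12 = 25·659969042243035 + 13740690021724 = 16512966746097599 → 330848605682663276/16512966746097599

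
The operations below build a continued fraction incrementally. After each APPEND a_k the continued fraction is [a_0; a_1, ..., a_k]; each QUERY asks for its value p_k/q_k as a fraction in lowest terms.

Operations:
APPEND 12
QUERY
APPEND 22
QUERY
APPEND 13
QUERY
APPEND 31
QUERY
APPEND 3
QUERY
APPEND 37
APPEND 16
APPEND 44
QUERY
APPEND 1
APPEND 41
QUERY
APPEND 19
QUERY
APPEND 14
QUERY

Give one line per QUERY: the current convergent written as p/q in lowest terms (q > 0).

APPEND 12: p_0 = 12·1 + 0 = 12, q_0 = 12·0 + 1 = 1 → 12/1
APPEND 22: p_1 = 22·12 + 1 = 265, q_1 = 22·1 + 0 = 22 → 265/22
APPEND 13: p_2 = 13·265 + 12 = 3457, q_2 = 13·22 + 1 = 287 → 3457/287
APPEND 31: p_3 = 31·3457 + 265 = 107432, q_3 = 31·287 + 22 = 8919 → 107432/8919
APPEND 3: p_4 = 3·107432 + 3457 = 325753, q_4 = 3·8919 + 287 = 27044 → 325753/27044
APPEND 37: p_5 = 37·325753 + 107432 = 12160293, q_5 = 37·27044 + 8919 = 1009547 → 12160293/1009547
APPEND 16: p_6 = 16·12160293 + 325753 = 194890441, q_6 = 16·1009547 + 27044 = 16179796 → 194890441/16179796
APPEND 44: p_7 = 44·194890441 + 12160293 = 8587339697, q_7 = 44·16179796 + 1009547 = 712920571 → 8587339697/712920571
APPEND 1: p_8 = 1·8587339697 + 194890441 = 8782230138, q_8 = 1·712920571 + 16179796 = 729100367 → 8782230138/729100367
APPEND 41: p_9 = 41·8782230138 + 8587339697 = 368658775355, q_9 = 41·729100367 + 712920571 = 30606035618 → 368658775355/30606035618
APPEND 19: p_10 = 19·368658775355 + 8782230138 = 7013298961883, q_10 = 19·30606035618 + 729100367 = 582243777109 → 7013298961883/582243777109
APPEND 14: p_11 = 14·7013298961883 + 368658775355 = 98554844241717, q_11 = 14·582243777109 + 30606035618 = 8182018915144 → 98554844241717/8182018915144

12/1
265/22
3457/287
107432/8919
325753/27044
8587339697/712920571
368658775355/30606035618
7013298961883/582243777109
98554844241717/8182018915144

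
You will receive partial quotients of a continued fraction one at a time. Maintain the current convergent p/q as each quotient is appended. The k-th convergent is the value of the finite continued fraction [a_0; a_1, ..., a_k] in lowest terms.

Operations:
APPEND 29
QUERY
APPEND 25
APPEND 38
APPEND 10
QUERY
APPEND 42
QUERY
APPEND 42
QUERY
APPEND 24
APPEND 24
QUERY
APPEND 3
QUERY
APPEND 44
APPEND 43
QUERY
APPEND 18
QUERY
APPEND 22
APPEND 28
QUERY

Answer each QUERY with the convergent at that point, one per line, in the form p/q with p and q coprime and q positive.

29/1
276896/9535
11657249/401421
489881354/16869217
282941315234/9743172313
860592755447/29634779568
1641268562616233/56517594131683
29580983149647096/1018630367843599
18297422123085512756/630077429595187707

APPEND 29: p_0 = 29·1 + 0 = 29, q_0 = 29·0 + 1 = 1 → 29/1
APPEND 25: p_1 = 25·29 + 1 = 726, q_1 = 25·1 + 0 = 25 → 726/25
APPEND 38: p_2 = 38·726 + 29 = 27617, q_2 = 38·25 + 1 = 951 → 27617/951
APPEND 10: p_3 = 10·27617 + 726 = 276896, q_3 = 10·951 + 25 = 9535 → 276896/9535
APPEND 42: p_4 = 42·276896 + 27617 = 11657249, q_4 = 42·9535 + 951 = 401421 → 11657249/401421
APPEND 42: p_5 = 42·11657249 + 276896 = 489881354, q_5 = 42·401421 + 9535 = 16869217 → 489881354/16869217
APPEND 24: p_6 = 24·489881354 + 11657249 = 11768809745, q_6 = 24·16869217 + 401421 = 405262629 → 11768809745/405262629
APPEND 24: p_7 = 24·11768809745 + 489881354 = 282941315234, q_7 = 24·405262629 + 16869217 = 9743172313 → 282941315234/9743172313
APPEND 3: p_8 = 3·282941315234 + 11768809745 = 860592755447, q_8 = 3·9743172313 + 405262629 = 29634779568 → 860592755447/29634779568
APPEND 44: p_9 = 44·860592755447 + 282941315234 = 38149022554902, q_9 = 44·29634779568 + 9743172313 = 1313673473305 → 38149022554902/1313673473305
APPEND 43: p_10 = 43·38149022554902 + 860592755447 = 1641268562616233, q_10 = 43·1313673473305 + 29634779568 = 56517594131683 → 1641268562616233/56517594131683
APPEND 18: p_11 = 18·1641268562616233 + 38149022554902 = 29580983149647096, q_11 = 18·56517594131683 + 1313673473305 = 1018630367843599 → 29580983149647096/1018630367843599
APPEND 22: p_12 = 22·29580983149647096 + 1641268562616233 = 652422897854852345, q_12 = 22·1018630367843599 + 56517594131683 = 22466385686690861 → 652422897854852345/22466385686690861
APPEND 28: p_13 = 28·652422897854852345 + 29580983149647096 = 18297422123085512756, q_13 = 28·22466385686690861 + 1018630367843599 = 630077429595187707 → 18297422123085512756/630077429595187707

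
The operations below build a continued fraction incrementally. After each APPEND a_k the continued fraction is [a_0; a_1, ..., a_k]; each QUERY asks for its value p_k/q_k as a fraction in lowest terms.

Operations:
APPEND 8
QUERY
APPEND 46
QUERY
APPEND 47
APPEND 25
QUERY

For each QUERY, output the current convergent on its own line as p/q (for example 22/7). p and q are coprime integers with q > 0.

8/1
369/46
434144/54121

APPEND 8: p_0 = 8·1 + 0 = 8, q_0 = 8·0 + 1 = 1 → 8/1
APPEND 46: p_1 = 46·8 + 1 = 369, q_1 = 46·1 + 0 = 46 → 369/46
APPEND 47: p_2 = 47·369 + 8 = 17351, q_2 = 47·46 + 1 = 2163 → 17351/2163
APPEND 25: p_3 = 25·17351 + 369 = 434144, q_3 = 25·2163 + 46 = 54121 → 434144/54121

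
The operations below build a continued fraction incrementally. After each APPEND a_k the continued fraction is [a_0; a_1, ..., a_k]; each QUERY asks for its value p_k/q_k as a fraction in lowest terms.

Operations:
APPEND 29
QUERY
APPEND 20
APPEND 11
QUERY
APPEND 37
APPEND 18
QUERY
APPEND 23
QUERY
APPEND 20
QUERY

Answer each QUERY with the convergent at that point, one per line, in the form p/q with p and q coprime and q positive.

29/1
6420/221
4292598/147767
98967875/3406838
1983650098/68284527

APPEND 29: p_0 = 29·1 + 0 = 29, q_0 = 29·0 + 1 = 1 → 29/1
APPEND 20: p_1 = 20·29 + 1 = 581, q_1 = 20·1 + 0 = 20 → 581/20
APPEND 11: p_2 = 11·581 + 29 = 6420, q_2 = 11·20 + 1 = 221 → 6420/221
APPEND 37: p_3 = 37·6420 + 581 = 238121, q_3 = 37·221 + 20 = 8197 → 238121/8197
APPEND 18: p_4 = 18·238121 + 6420 = 4292598, q_4 = 18·8197 + 221 = 147767 → 4292598/147767
APPEND 23: p_5 = 23·4292598 + 238121 = 98967875, q_5 = 23·147767 + 8197 = 3406838 → 98967875/3406838
APPEND 20: p_6 = 20·98967875 + 4292598 = 1983650098, q_6 = 20·3406838 + 147767 = 68284527 → 1983650098/68284527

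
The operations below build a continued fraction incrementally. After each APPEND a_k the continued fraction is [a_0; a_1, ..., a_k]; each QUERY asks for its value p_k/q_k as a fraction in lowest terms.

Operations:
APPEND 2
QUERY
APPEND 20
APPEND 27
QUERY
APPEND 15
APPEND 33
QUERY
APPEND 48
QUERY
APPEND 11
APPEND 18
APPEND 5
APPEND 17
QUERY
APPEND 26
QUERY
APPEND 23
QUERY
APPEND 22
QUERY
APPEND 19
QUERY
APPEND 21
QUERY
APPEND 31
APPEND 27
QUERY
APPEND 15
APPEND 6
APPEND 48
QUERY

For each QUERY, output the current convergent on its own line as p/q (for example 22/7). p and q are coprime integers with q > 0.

APPEND 2: p_0 = 2·1 + 0 = 2, q_0 = 2·0 + 1 = 1 → 2/1
APPEND 20: p_1 = 20·2 + 1 = 41, q_1 = 20·1 + 0 = 20 → 41/20
APPEND 27: p_2 = 27·41 + 2 = 1109, q_2 = 27·20 + 1 = 541 → 1109/541
APPEND 15: p_3 = 15·1109 + 41 = 16676, q_3 = 15·541 + 20 = 8135 → 16676/8135
APPEND 33: p_4 = 33·16676 + 1109 = 551417, q_4 = 33·8135 + 541 = 268996 → 551417/268996
APPEND 48: p_5 = 48·551417 + 16676 = 26484692, q_5 = 48·268996 + 8135 = 12919943 → 26484692/12919943
APPEND 11: p_6 = 11·26484692 + 551417 = 291883029, q_6 = 11·12919943 + 268996 = 142388369 → 291883029/142388369
APPEND 18: p_7 = 18·291883029 + 26484692 = 5280379214, q_7 = 18·142388369 + 12919943 = 2575910585 → 5280379214/2575910585
APPEND 5: p_8 = 5·5280379214 + 291883029 = 26693779099, q_8 = 5·2575910585 + 142388369 = 13021941294 → 26693779099/13021941294
APPEND 17: p_9 = 17·26693779099 + 5280379214 = 459074623897, q_9 = 17·13021941294 + 2575910585 = 223948912583 → 459074623897/223948912583
APPEND 26: p_10 = 26·459074623897 + 26693779099 = 11962634000421, q_10 = 26·223948912583 + 13021941294 = 5835693668452 → 11962634000421/5835693668452
APPEND 23: p_11 = 23·11962634000421 + 459074623897 = 275599656633580, q_11 = 23·5835693668452 + 223948912583 = 134444903286979 → 275599656633580/134444903286979
APPEND 22: p_12 = 22·275599656633580 + 11962634000421 = 6075155079939181, q_12 = 22·134444903286979 + 5835693668452 = 2963623565981990 → 6075155079939181/2963623565981990
APPEND 19: p_13 = 19·6075155079939181 + 275599656633580 = 115703546175478019, q_13 = 19·2963623565981990 + 134444903286979 = 56443292656944789 → 115703546175478019/56443292656944789
APPEND 21: p_14 = 21·115703546175478019 + 6075155079939181 = 2435849624764977580, q_14 = 21·56443292656944789 + 2963623565981990 = 1188272769361822559 → 2435849624764977580/1188272769361822559
APPEND 31: p_15 = 31·2435849624764977580 + 115703546175478019 = 75627041913889782999, q_15 = 31·1188272769361822559 + 56443292656944789 = 36892899142873444118 → 75627041913889782999/36892899142873444118
APPEND 27: p_16 = 27·75627041913889782999 + 2435849624764977580 = 2044365981299789118553, q_16 = 27·36892899142873444118 + 1188272769361822559 = 997296549626944813745 → 2044365981299789118553/997296549626944813745
APPEND 15: p_17 = 15·2044365981299789118553 + 75627041913889782999 = 30741116761410726561294, q_17 = 15·997296549626944813745 + 36892899142873444118 = 14996341143547045650293 → 30741116761410726561294/14996341143547045650293
APPEND 6: p_18 = 6·30741116761410726561294 + 2044365981299789118553 = 186491066549764148486317, q_18 = 6·14996341143547045650293 + 997296549626944813745 = 90975343410909218715503 → 186491066549764148486317/90975343410909218715503
APPEND 48: p_19 = 48·186491066549764148486317 + 30741116761410726561294 = 8982312311150089853904510, q_19 = 48·90975343410909218715503 + 14996341143547045650293 = 4381812824867189543994437 → 8982312311150089853904510/4381812824867189543994437

2/1
1109/541
551417/268996
26484692/12919943
459074623897/223948912583
11962634000421/5835693668452
275599656633580/134444903286979
6075155079939181/2963623565981990
115703546175478019/56443292656944789
2435849624764977580/1188272769361822559
2044365981299789118553/997296549626944813745
8982312311150089853904510/4381812824867189543994437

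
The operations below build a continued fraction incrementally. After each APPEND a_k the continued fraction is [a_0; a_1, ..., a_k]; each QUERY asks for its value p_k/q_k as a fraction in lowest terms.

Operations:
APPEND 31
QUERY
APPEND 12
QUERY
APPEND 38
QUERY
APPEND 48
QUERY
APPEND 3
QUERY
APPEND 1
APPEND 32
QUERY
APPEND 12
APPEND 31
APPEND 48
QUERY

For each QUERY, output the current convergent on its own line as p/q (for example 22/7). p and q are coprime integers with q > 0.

31/1
373/12
14205/457
682213/21948
2060844/66301
89838668/2890269
1613633987761/51913462165

APPEND 31: p_0 = 31·1 + 0 = 31, q_0 = 31·0 + 1 = 1 → 31/1
APPEND 12: p_1 = 12·31 + 1 = 373, q_1 = 12·1 + 0 = 12 → 373/12
APPEND 38: p_2 = 38·373 + 31 = 14205, q_2 = 38·12 + 1 = 457 → 14205/457
APPEND 48: p_3 = 48·14205 + 373 = 682213, q_3 = 48·457 + 12 = 21948 → 682213/21948
APPEND 3: p_4 = 3·682213 + 14205 = 2060844, q_4 = 3·21948 + 457 = 66301 → 2060844/66301
APPEND 1: p_5 = 1·2060844 + 682213 = 2743057, q_5 = 1·66301 + 21948 = 88249 → 2743057/88249
APPEND 32: p_6 = 32·2743057 + 2060844 = 89838668, q_6 = 32·88249 + 66301 = 2890269 → 89838668/2890269
APPEND 12: p_7 = 12·89838668 + 2743057 = 1080807073, q_7 = 12·2890269 + 88249 = 34771477 → 1080807073/34771477
APPEND 31: p_8 = 31·1080807073 + 89838668 = 33594857931, q_8 = 31·34771477 + 2890269 = 1080806056 → 33594857931/1080806056
APPEND 48: p_9 = 48·33594857931 + 1080807073 = 1613633987761, q_9 = 48·1080806056 + 34771477 = 51913462165 → 1613633987761/51913462165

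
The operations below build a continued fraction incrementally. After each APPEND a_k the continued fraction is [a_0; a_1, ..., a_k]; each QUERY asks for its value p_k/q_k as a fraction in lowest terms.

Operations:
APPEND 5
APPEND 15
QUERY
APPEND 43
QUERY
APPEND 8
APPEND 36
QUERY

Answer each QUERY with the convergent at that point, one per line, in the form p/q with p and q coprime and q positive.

76/15
3273/646
948633/187234

APPEND 5: p_0 = 5·1 + 0 = 5, q_0 = 5·0 + 1 = 1 → 5/1
APPEND 15: p_1 = 15·5 + 1 = 76, q_1 = 15·1 + 0 = 15 → 76/15
APPEND 43: p_2 = 43·76 + 5 = 3273, q_2 = 43·15 + 1 = 646 → 3273/646
APPEND 8: p_3 = 8·3273 + 76 = 26260, q_3 = 8·646 + 15 = 5183 → 26260/5183
APPEND 36: p_4 = 36·26260 + 3273 = 948633, q_4 = 36·5183 + 646 = 187234 → 948633/187234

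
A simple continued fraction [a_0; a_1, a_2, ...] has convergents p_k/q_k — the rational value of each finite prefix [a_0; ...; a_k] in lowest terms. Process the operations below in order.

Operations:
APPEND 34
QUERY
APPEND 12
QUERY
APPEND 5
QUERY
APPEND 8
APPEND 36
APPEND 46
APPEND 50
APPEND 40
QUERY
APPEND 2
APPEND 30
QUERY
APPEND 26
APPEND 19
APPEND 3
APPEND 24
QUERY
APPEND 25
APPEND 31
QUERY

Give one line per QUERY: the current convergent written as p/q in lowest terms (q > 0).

34/1
409/12
2079/61
56718096771/1664165746
3502321226181/102761611336
128903884153707296/3782169020957607
100193672838313295223/2939782676006598302

APPEND 34: p_0 = 34·1 + 0 = 34, q_0 = 34·0 + 1 = 1 → 34/1
APPEND 12: p_1 = 12·34 + 1 = 409, q_1 = 12·1 + 0 = 12 → 409/12
APPEND 5: p_2 = 5·409 + 34 = 2079, q_2 = 5·12 + 1 = 61 → 2079/61
APPEND 8: p_3 = 8·2079 + 409 = 17041, q_3 = 8·61 + 12 = 500 → 17041/500
APPEND 36: p_4 = 36·17041 + 2079 = 615555, q_4 = 36·500 + 61 = 18061 → 615555/18061
APPEND 46: p_5 = 46·615555 + 17041 = 28332571, q_5 = 46·18061 + 500 = 831306 → 28332571/831306
APPEND 50: p_6 = 50·28332571 + 615555 = 1417244105, q_6 = 50·831306 + 18061 = 41583361 → 1417244105/41583361
APPEND 40: p_7 = 40·1417244105 + 28332571 = 56718096771, q_7 = 40·41583361 + 831306 = 1664165746 → 56718096771/1664165746
APPEND 2: p_8 = 2·56718096771 + 1417244105 = 114853437647, q_8 = 2·1664165746 + 41583361 = 3369914853 → 114853437647/3369914853
APPEND 30: p_9 = 30·114853437647 + 56718096771 = 3502321226181, q_9 = 30·3369914853 + 1664165746 = 102761611336 → 3502321226181/102761611336
APPEND 26: p_10 = 26·3502321226181 + 114853437647 = 91175205318353, q_10 = 26·102761611336 + 3369914853 = 2675171809589 → 91175205318353/2675171809589
APPEND 19: p_11 = 19·91175205318353 + 3502321226181 = 1735831222274888, q_11 = 19·2675171809589 + 102761611336 = 50931025993527 → 1735831222274888/50931025993527
APPEND 3: p_12 = 3·1735831222274888 + 91175205318353 = 5298668872143017, q_12 = 3·50931025993527 + 2675171809589 = 155468249790170 → 5298668872143017/155468249790170
APPEND 24: p_13 = 24·5298668872143017 + 1735831222274888 = 128903884153707296, q_13 = 24·155468249790170 + 50931025993527 = 3782169020957607 → 128903884153707296/3782169020957607
APPEND 25: p_14 = 25·128903884153707296 + 5298668872143017 = 3227895772714825417, q_14 = 25·3782169020957607 + 155468249790170 = 94709693773730345 → 3227895772714825417/94709693773730345
APPEND 31: p_15 = 31·3227895772714825417 + 128903884153707296 = 100193672838313295223, q_15 = 31·94709693773730345 + 3782169020957607 = 2939782676006598302 → 100193672838313295223/2939782676006598302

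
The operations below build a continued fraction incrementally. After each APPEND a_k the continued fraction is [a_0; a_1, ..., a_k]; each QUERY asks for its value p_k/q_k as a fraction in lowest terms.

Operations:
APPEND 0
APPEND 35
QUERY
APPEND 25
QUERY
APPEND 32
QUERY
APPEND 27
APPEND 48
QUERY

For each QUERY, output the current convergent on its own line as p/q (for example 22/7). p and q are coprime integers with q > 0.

APPEND 0: p_0 = 0·1 + 0 = 0, q_0 = 0·0 + 1 = 1 → 0/1
APPEND 35: p_1 = 35·0 + 1 = 1, q_1 = 35·1 + 0 = 35 → 1/35
APPEND 25: p_2 = 25·1 + 0 = 25, q_2 = 25·35 + 1 = 876 → 25/876
APPEND 32: p_3 = 32·25 + 1 = 801, q_3 = 32·876 + 35 = 28067 → 801/28067
APPEND 27: p_4 = 27·801 + 25 = 21652, q_4 = 27·28067 + 876 = 758685 → 21652/758685
APPEND 48: p_5 = 48·21652 + 801 = 1040097, q_5 = 48·758685 + 28067 = 36444947 → 1040097/36444947

1/35
25/876
801/28067
1040097/36444947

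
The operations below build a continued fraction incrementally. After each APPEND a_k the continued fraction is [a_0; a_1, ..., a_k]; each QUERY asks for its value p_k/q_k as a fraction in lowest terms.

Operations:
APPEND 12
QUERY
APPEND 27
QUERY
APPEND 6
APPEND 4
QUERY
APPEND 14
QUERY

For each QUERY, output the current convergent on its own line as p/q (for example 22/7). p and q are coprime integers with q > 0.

APPEND 12: p_0 = 12·1 + 0 = 12, q_0 = 12·0 + 1 = 1 → 12/1
APPEND 27: p_1 = 27·12 + 1 = 325, q_1 = 27·1 + 0 = 27 → 325/27
APPEND 6: p_2 = 6·325 + 12 = 1962, q_2 = 6·27 + 1 = 163 → 1962/163
APPEND 4: p_3 = 4·1962 + 325 = 8173, q_3 = 4·163 + 27 = 679 → 8173/679
APPEND 14: p_4 = 14·8173 + 1962 = 116384, q_4 = 14·679 + 163 = 9669 → 116384/9669

12/1
325/27
8173/679
116384/9669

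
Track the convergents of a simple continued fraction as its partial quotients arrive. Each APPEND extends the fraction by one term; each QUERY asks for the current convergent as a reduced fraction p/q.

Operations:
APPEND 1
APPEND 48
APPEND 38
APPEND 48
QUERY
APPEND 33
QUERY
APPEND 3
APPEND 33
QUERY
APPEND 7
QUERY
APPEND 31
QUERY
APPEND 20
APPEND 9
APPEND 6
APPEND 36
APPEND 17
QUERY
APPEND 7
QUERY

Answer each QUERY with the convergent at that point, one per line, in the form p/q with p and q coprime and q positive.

89473/87648
2954472/2894209
298399809/292313284
2097751552/2054963263
65328697921/63996174437
44563483012149791/43654512076982319
314561505443631702/308145326849763029

APPEND 1: p_0 = 1·1 + 0 = 1, q_0 = 1·0 + 1 = 1 → 1/1
APPEND 48: p_1 = 48·1 + 1 = 49, q_1 = 48·1 + 0 = 48 → 49/48
APPEND 38: p_2 = 38·49 + 1 = 1863, q_2 = 38·48 + 1 = 1825 → 1863/1825
APPEND 48: p_3 = 48·1863 + 49 = 89473, q_3 = 48·1825 + 48 = 87648 → 89473/87648
APPEND 33: p_4 = 33·89473 + 1863 = 2954472, q_4 = 33·87648 + 1825 = 2894209 → 2954472/2894209
APPEND 3: p_5 = 3·2954472 + 89473 = 8952889, q_5 = 3·2894209 + 87648 = 8770275 → 8952889/8770275
APPEND 33: p_6 = 33·8952889 + 2954472 = 298399809, q_6 = 33·8770275 + 2894209 = 292313284 → 298399809/292313284
APPEND 7: p_7 = 7·298399809 + 8952889 = 2097751552, q_7 = 7·292313284 + 8770275 = 2054963263 → 2097751552/2054963263
APPEND 31: p_8 = 31·2097751552 + 298399809 = 65328697921, q_8 = 31·2054963263 + 292313284 = 63996174437 → 65328697921/63996174437
APPEND 20: p_9 = 20·65328697921 + 2097751552 = 1308671709972, q_9 = 20·63996174437 + 2054963263 = 1281978452003 → 1308671709972/1281978452003
APPEND 9: p_10 = 9·1308671709972 + 65328697921 = 11843374087669, q_10 = 9·1281978452003 + 63996174437 = 11601802242464 → 11843374087669/11601802242464
APPEND 6: p_11 = 6·11843374087669 + 1308671709972 = 72368916235986, q_11 = 6·11601802242464 + 1281978452003 = 70892791906787 → 72368916235986/70892791906787
APPEND 36: p_12 = 36·72368916235986 + 11843374087669 = 2617124358583165, q_12 = 36·70892791906787 + 11601802242464 = 2563742310886796 → 2617124358583165/2563742310886796
APPEND 17: p_13 = 17·2617124358583165 + 72368916235986 = 44563483012149791, q_13 = 17·2563742310886796 + 70892791906787 = 43654512076982319 → 44563483012149791/43654512076982319
APPEND 7: p_14 = 7·44563483012149791 + 2617124358583165 = 314561505443631702, q_14 = 7·43654512076982319 + 2563742310886796 = 308145326849763029 → 314561505443631702/308145326849763029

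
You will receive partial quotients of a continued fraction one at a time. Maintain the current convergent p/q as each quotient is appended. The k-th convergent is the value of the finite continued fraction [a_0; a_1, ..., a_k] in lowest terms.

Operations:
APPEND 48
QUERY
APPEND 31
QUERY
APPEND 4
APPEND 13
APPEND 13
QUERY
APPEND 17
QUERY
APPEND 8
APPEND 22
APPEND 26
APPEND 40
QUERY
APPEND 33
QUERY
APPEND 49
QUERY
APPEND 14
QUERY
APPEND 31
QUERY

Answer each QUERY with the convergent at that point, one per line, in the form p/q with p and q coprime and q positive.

48/1
1489/31
1040037/21653
17760170/369757
3301979426944/68745400915
109047791414053/2270315217134
5346643758715541/111314191040481
74962060413431627/1560668989783868
2329170516575095978/48492052874340389

APPEND 48: p_0 = 48·1 + 0 = 48, q_0 = 48·0 + 1 = 1 → 48/1
APPEND 31: p_1 = 31·48 + 1 = 1489, q_1 = 31·1 + 0 = 31 → 1489/31
APPEND 4: p_2 = 4·1489 + 48 = 6004, q_2 = 4·31 + 1 = 125 → 6004/125
APPEND 13: p_3 = 13·6004 + 1489 = 79541, q_3 = 13·125 + 31 = 1656 → 79541/1656
APPEND 13: p_4 = 13·79541 + 6004 = 1040037, q_4 = 13·1656 + 125 = 21653 → 1040037/21653
APPEND 17: p_5 = 17·1040037 + 79541 = 17760170, q_5 = 17·21653 + 1656 = 369757 → 17760170/369757
APPEND 8: p_6 = 8·17760170 + 1040037 = 143121397, q_6 = 8·369757 + 21653 = 2979709 → 143121397/2979709
APPEND 22: p_7 = 22·143121397 + 17760170 = 3166430904, q_7 = 22·2979709 + 369757 = 65923355 → 3166430904/65923355
APPEND 26: p_8 = 26·3166430904 + 143121397 = 82470324901, q_8 = 26·65923355 + 2979709 = 1716986939 → 82470324901/1716986939
APPEND 40: p_9 = 40·82470324901 + 3166430904 = 3301979426944, q_9 = 40·1716986939 + 65923355 = 68745400915 → 3301979426944/68745400915
APPEND 33: p_10 = 33·3301979426944 + 82470324901 = 109047791414053, q_10 = 33·68745400915 + 1716986939 = 2270315217134 → 109047791414053/2270315217134
APPEND 49: p_11 = 49·109047791414053 + 3301979426944 = 5346643758715541, q_11 = 49·2270315217134 + 68745400915 = 111314191040481 → 5346643758715541/111314191040481
APPEND 14: p_12 = 14·5346643758715541 + 109047791414053 = 74962060413431627, q_12 = 14·111314191040481 + 2270315217134 = 1560668989783868 → 74962060413431627/1560668989783868
APPEND 31: p_13 = 31·74962060413431627 + 5346643758715541 = 2329170516575095978, q_13 = 31·1560668989783868 + 111314191040481 = 48492052874340389 → 2329170516575095978/48492052874340389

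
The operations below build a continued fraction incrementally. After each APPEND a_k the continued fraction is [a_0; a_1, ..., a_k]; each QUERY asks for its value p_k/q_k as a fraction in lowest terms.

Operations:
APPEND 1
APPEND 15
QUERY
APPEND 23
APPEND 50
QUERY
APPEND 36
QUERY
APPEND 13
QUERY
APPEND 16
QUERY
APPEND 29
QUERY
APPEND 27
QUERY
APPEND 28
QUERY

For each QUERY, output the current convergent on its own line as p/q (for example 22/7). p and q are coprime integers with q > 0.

APPEND 1: p_0 = 1·1 + 0 = 1, q_0 = 1·0 + 1 = 1 → 1/1
APPEND 15: p_1 = 15·1 + 1 = 16, q_1 = 15·1 + 0 = 15 → 16/15
APPEND 23: p_2 = 23·16 + 1 = 369, q_2 = 23·15 + 1 = 346 → 369/346
APPEND 50: p_3 = 50·369 + 16 = 18466, q_3 = 50·346 + 15 = 17315 → 18466/17315
APPEND 36: p_4 = 36·18466 + 369 = 665145, q_4 = 36·17315 + 346 = 623686 → 665145/623686
APPEND 13: p_5 = 13·665145 + 18466 = 8665351, q_5 = 13·623686 + 17315 = 8125233 → 8665351/8125233
APPEND 16: p_6 = 16·8665351 + 665145 = 139310761, q_6 = 16·8125233 + 623686 = 130627414 → 139310761/130627414
APPEND 29: p_7 = 29·139310761 + 8665351 = 4048677420, q_7 = 29·130627414 + 8125233 = 3796320239 → 4048677420/3796320239
APPEND 27: p_8 = 27·4048677420 + 139310761 = 109453601101, q_8 = 27·3796320239 + 130627414 = 102631273867 → 109453601101/102631273867
APPEND 28: p_9 = 28·109453601101 + 4048677420 = 3068749508248, q_9 = 28·102631273867 + 3796320239 = 2877471988515 → 3068749508248/2877471988515

16/15
18466/17315
665145/623686
8665351/8125233
139310761/130627414
4048677420/3796320239
109453601101/102631273867
3068749508248/2877471988515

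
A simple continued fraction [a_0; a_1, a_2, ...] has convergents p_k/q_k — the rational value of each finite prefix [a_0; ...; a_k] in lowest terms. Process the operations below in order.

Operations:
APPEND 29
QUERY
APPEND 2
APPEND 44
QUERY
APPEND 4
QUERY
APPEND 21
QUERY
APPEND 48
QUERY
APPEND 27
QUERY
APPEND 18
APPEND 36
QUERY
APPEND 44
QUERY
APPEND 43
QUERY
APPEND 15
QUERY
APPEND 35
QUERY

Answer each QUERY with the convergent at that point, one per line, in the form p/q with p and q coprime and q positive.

29/1
2625/89
10559/358
224364/7607
10780031/365494
291285201/9875945
189432176565/6422646089
8340269682509/282774560420
358821028524452/12165728744149
5390655697549289/182768705722655
189031770442749567/6409070429037074

APPEND 29: p_0 = 29·1 + 0 = 29, q_0 = 29·0 + 1 = 1 → 29/1
APPEND 2: p_1 = 2·29 + 1 = 59, q_1 = 2·1 + 0 = 2 → 59/2
APPEND 44: p_2 = 44·59 + 29 = 2625, q_2 = 44·2 + 1 = 89 → 2625/89
APPEND 4: p_3 = 4·2625 + 59 = 10559, q_3 = 4·89 + 2 = 358 → 10559/358
APPEND 21: p_4 = 21·10559 + 2625 = 224364, q_4 = 21·358 + 89 = 7607 → 224364/7607
APPEND 48: p_5 = 48·224364 + 10559 = 10780031, q_5 = 48·7607 + 358 = 365494 → 10780031/365494
APPEND 27: p_6 = 27·10780031 + 224364 = 291285201, q_6 = 27·365494 + 7607 = 9875945 → 291285201/9875945
APPEND 18: p_7 = 18·291285201 + 10780031 = 5253913649, q_7 = 18·9875945 + 365494 = 178132504 → 5253913649/178132504
APPEND 36: p_8 = 36·5253913649 + 291285201 = 189432176565, q_8 = 36·178132504 + 9875945 = 6422646089 → 189432176565/6422646089
APPEND 44: p_9 = 44·189432176565 + 5253913649 = 8340269682509, q_9 = 44·6422646089 + 178132504 = 282774560420 → 8340269682509/282774560420
APPEND 43: p_10 = 43·8340269682509 + 189432176565 = 358821028524452, q_10 = 43·282774560420 + 6422646089 = 12165728744149 → 358821028524452/12165728744149
APPEND 15: p_11 = 15·358821028524452 + 8340269682509 = 5390655697549289, q_11 = 15·12165728744149 + 282774560420 = 182768705722655 → 5390655697549289/182768705722655
APPEND 35: p_12 = 35·5390655697549289 + 358821028524452 = 189031770442749567, q_12 = 35·182768705722655 + 12165728744149 = 6409070429037074 → 189031770442749567/6409070429037074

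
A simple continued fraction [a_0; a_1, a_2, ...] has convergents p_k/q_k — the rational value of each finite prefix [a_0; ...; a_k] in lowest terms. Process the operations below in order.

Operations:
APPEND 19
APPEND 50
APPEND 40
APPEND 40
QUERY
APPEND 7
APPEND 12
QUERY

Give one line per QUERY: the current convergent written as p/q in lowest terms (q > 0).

1523311/80090
129938143/6831662

APPEND 19: p_0 = 19·1 + 0 = 19, q_0 = 19·0 + 1 = 1 → 19/1
APPEND 50: p_1 = 50·19 + 1 = 951, q_1 = 50·1 + 0 = 50 → 951/50
APPEND 40: p_2 = 40·951 + 19 = 38059, q_2 = 40·50 + 1 = 2001 → 38059/2001
APPEND 40: p_3 = 40·38059 + 951 = 1523311, q_3 = 40·2001 + 50 = 80090 → 1523311/80090
APPEND 7: p_4 = 7·1523311 + 38059 = 10701236, q_4 = 7·80090 + 2001 = 562631 → 10701236/562631
APPEND 12: p_5 = 12·10701236 + 1523311 = 129938143, q_5 = 12·562631 + 80090 = 6831662 → 129938143/6831662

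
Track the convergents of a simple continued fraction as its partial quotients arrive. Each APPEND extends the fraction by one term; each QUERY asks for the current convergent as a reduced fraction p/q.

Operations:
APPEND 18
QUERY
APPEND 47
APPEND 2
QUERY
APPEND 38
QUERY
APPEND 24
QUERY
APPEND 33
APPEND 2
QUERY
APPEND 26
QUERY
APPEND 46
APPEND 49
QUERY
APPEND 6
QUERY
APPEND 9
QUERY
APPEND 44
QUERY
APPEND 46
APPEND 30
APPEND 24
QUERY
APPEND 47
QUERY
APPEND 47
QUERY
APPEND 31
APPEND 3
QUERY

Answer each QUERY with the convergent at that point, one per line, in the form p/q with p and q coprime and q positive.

APPEND 18: p_0 = 18·1 + 0 = 18, q_0 = 18·0 + 1 = 1 → 18/1
APPEND 47: p_1 = 47·18 + 1 = 847, q_1 = 47·1 + 0 = 47 → 847/47
APPEND 2: p_2 = 2·847 + 18 = 1712, q_2 = 2·47 + 1 = 95 → 1712/95
APPEND 38: p_3 = 38·1712 + 847 = 65903, q_3 = 38·95 + 47 = 3657 → 65903/3657
APPEND 24: p_4 = 24·65903 + 1712 = 1583384, q_4 = 24·3657 + 95 = 87863 → 1583384/87863
APPEND 33: p_5 = 33·1583384 + 65903 = 52317575, q_5 = 33·87863 + 3657 = 2903136 → 52317575/2903136
APPEND 2: p_6 = 2·52317575 + 1583384 = 106218534, q_6 = 2·2903136 + 87863 = 5894135 → 106218534/5894135
APPEND 26: p_7 = 26·106218534 + 52317575 = 2813999459, q_7 = 26·5894135 + 2903136 = 156150646 → 2813999459/156150646
APPEND 46: p_8 = 46·2813999459 + 106218534 = 129550193648, q_8 = 46·156150646 + 5894135 = 7188823851 → 129550193648/7188823851
APPEND 49: p_9 = 49·129550193648 + 2813999459 = 6350773488211, q_9 = 49·7188823851 + 156150646 = 352408519345 → 6350773488211/352408519345
APPEND 6: p_10 = 6·6350773488211 + 129550193648 = 38234191122914, q_10 = 6·352408519345 + 7188823851 = 2121639939921 → 38234191122914/2121639939921
APPEND 9: p_11 = 9·38234191122914 + 6350773488211 = 350458493594437, q_11 = 9·2121639939921 + 352408519345 = 19447167978634 → 350458493594437/19447167978634
APPEND 44: p_12 = 44·350458493594437 + 38234191122914 = 15458407909278142, q_12 = 44·19447167978634 + 2121639939921 = 857797030999817 → 15458407909278142/857797030999817
APPEND 46: p_13 = 46·15458407909278142 + 350458493594437 = 711437222320388969, q_13 = 46·857797030999817 + 19447167978634 = 39478110593970216 → 711437222320388969/39478110593970216
APPEND 30: p_14 = 30·711437222320388969 + 15458407909278142 = 21358575077520947212, q_14 = 30·39478110593970216 + 857797030999817 = 1185201114850106297 → 21358575077520947212/1185201114850106297
APPEND 24: p_15 = 24·21358575077520947212 + 711437222320388969 = 513317239082823122057, q_15 = 24·1185201114850106297 + 39478110593970216 = 28484304866996521344 → 513317239082823122057/28484304866996521344
APPEND 47: p_16 = 47·513317239082823122057 + 21358575077520947212 = 24147268811970207683891, q_16 = 47·28484304866996521344 + 1185201114850106297 = 1339947529863686609465 → 24147268811970207683891/1339947529863686609465
APPEND 47: p_17 = 47·24147268811970207683891 + 513317239082823122057 = 1135434951401682584264934, q_17 = 47·1339947529863686609465 + 28484304866996521344 = 63006018208460267166199 → 1135434951401682584264934/63006018208460267166199
APPEND 31: p_18 = 31·1135434951401682584264934 + 24147268811970207683891 = 35222630762264130319896845, q_18 = 31·63006018208460267166199 + 1339947529863686609465 = 1954526511992131968761634 → 35222630762264130319896845/1954526511992131968761634
APPEND 3: p_19 = 3·35222630762264130319896845 + 1135434951401682584264934 = 106803327238194073543955469, q_19 = 3·1954526511992131968761634 + 63006018208460267166199 = 5926585554184856173451101 → 106803327238194073543955469/5926585554184856173451101

18/1
1712/95
65903/3657
1583384/87863
106218534/5894135
2813999459/156150646
6350773488211/352408519345
38234191122914/2121639939921
350458493594437/19447167978634
15458407909278142/857797030999817
513317239082823122057/28484304866996521344
24147268811970207683891/1339947529863686609465
1135434951401682584264934/63006018208460267166199
106803327238194073543955469/5926585554184856173451101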